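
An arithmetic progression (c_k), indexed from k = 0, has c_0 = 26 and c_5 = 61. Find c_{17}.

145

Common difference d = (61 - 26) / (5 - 0) = 7.
c_k = 26 + (k - 0)·7.
c_{17} = 26 + 17·7 = 145.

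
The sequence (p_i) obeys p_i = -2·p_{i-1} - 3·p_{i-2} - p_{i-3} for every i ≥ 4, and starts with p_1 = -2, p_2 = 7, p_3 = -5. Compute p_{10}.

-93

Iterate the recurrence:
p_4 = -9;  p_5 = 26;  p_6 = -20;  p_7 = -29;  p_8 = 92;  p_9 = -77;  p_{10} = -93.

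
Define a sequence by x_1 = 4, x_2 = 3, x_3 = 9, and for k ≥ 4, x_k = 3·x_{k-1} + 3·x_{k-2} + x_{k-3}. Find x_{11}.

Compute successive terms:
x_4 = 40  x_5 = 150  x_6 = 579  x_7 = 2227  x_8 = 8568  x_9 = 32964  x_{10} = 126823  x_{11} = 487929.

487929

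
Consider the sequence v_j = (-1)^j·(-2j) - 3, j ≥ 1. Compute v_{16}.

-35

(-1)^16 = 1; -2j at j=16 is -32; so v_{16} = -35.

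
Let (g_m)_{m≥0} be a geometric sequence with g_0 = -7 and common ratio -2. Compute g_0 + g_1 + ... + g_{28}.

g_m = (-7)·(-2)^(m-0).
S = (-7)·((-2)^29 - 1)/(-2 - 1) = (-7)·(-536870912 - 1)/(-3) = -1252698797.

-1252698797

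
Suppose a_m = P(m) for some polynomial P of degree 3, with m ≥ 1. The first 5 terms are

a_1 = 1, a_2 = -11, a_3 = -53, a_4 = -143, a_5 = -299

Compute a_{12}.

1st diffs: -12, -42, -90, -156.
2nd diffs: -30, -48, -66.
3rd diffs: -18, -18 (constant).
Newton forward-difference form: a_m = 1 + (-12)·C(m-1,1) + (-30)·C(m-1,2) + (-18)·C(m-1,3).
At m = 12: m-1 = 11, so a_{12} = 1 - 132 - 1650 - 2970 = -4751.

-4751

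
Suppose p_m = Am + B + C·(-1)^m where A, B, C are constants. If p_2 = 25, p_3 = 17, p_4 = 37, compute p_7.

41

The three given values yield: 2A + B + C = 25; 3A + B - C = 17; 4A + B + C = 37.
Subtracting the first from the second: A - 2C = -8.
Subtracting the second from the third: A + 2C = 20.
Solving: C = 7, A = 6, then B = 6.
So p_m = 6·m + 6 + 7·(-1)^m; at m=7 this is 41.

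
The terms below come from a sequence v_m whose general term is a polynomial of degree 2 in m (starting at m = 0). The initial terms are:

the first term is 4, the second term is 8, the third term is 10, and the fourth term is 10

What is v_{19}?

-262

1st diffs: 4, 2, 0.
2nd diffs: -2, -2 (constant).
Newton forward-difference form: v_m = 4 + 4·C(m,1) + (-2)·C(m,2).
At m = 19: m = 19, so v_{19} = 4 + 76 - 342 = -262.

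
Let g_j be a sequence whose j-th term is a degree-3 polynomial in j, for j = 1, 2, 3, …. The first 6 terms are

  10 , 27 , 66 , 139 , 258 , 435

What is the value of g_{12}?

3387

1st diffs: 17, 39, 73, 119, 177.
2nd diffs: 22, 34, 46, 58.
3rd diffs: 12, 12, 12 (constant).
Newton forward-difference form: g_j = 10 + 17·C(j-1,1) + 22·C(j-1,2) + 12·C(j-1,3).
At j = 12: j-1 = 11, so g_{12} = 10 + 187 + 1210 + 1980 = 3387.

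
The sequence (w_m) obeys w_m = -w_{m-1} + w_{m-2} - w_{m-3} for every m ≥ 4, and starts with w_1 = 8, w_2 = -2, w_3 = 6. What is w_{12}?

Iterate the recurrence:
w_4 = -16;  w_5 = 24;  w_6 = -46;  w_7 = 86;  w_8 = -156;  w_9 = 288;  w_{10} = -530;  w_{11} = 974;  w_{12} = -1792.

-1792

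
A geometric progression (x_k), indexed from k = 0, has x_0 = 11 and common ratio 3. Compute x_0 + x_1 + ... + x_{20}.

57531942611

x_k = 11·3^(k-0).
S = 11·(3^21 - 1)/(3 - 1) = 11·(10460353203 - 1)/(2) = 57531942611.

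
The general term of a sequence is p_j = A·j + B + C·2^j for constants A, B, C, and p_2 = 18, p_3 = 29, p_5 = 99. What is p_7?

385

At j = 2, 3, 5: 2A + B + 4C = 18; 3A + B + 8C = 29; 5A + B + 32C = 99.
Subtracting the first from the second: A + 4C = 11.
Subtracting the second from the third: 2A + 24C = 70.
Solving: C = 3, A = -1, then B = 8.
So p_j = -1·j + 8 + 3·2^j; at j=7 this is 385.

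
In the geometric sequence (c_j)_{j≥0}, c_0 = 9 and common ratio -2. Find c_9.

c_j = 9·(-2)^(j-0).
c_9 = 9·(-2)^9 = -4608.

-4608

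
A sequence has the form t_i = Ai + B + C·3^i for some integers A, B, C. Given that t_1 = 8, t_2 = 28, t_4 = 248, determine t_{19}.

At i = 1, 2, 4: A + B + 3C = 8; 2A + B + 9C = 28; 4A + B + 81C = 248.
Subtracting the first from the second: A + 6C = 20.
Subtracting the second from the third: 2A + 72C = 220.
Solving: C = 3, A = 2, then B = -3.
Hence t_{19} = 2·19 + (-3) + 3·1162261467 = 3486784436.

3486784436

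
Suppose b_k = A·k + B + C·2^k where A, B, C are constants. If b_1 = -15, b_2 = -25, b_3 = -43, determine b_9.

The three given values yield: A + B + 2C = -15; 2A + B + 4C = -25; 3A + B + 8C = -43.
Subtracting the first from the second: A + 2C = -10.
Subtracting the second from the third: A + 4C = -18.
Solving: C = -4, A = -2, then B = -5.
Hence b_9 = -2·9 + (-5) + (-4)·512 = -2071.

-2071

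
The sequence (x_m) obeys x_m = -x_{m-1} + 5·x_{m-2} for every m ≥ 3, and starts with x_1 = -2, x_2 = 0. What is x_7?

-410

Compute successive terms:
x_3 = -10  x_4 = 10  x_5 = -60  x_6 = 110  x_7 = -410.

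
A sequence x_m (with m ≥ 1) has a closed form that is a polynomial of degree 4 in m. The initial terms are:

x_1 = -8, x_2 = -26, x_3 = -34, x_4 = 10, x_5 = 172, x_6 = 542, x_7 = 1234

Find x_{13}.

1st diffs: -18, -8, 44, 162, 370, 692.
2nd diffs: 10, 52, 118, 208, 322.
3rd diffs: 42, 66, 90, 114.
4th diffs: 24, 24, 24 (constant).
So x_m = m^4 - 3m^3 - 2m^2 - 6m + 2.
Evaluating at m = 13 gives x_{13} = 21556.

21556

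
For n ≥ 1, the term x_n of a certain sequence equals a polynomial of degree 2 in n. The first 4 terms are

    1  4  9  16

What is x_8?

64

1st diffs: 3, 5, 7.
2nd diffs: 2, 2 (constant).
Newton forward-difference form: x_n = 1 + 3·C(n-1,1) + 2·C(n-1,2).
At n = 8: n-1 = 7, so x_8 = 1 + 21 + 42 = 64.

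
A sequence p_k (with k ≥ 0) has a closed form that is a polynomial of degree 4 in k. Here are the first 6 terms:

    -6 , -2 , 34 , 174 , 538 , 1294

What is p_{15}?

1st diffs: 4, 36, 140, 364, 756.
2nd diffs: 32, 104, 224, 392.
3rd diffs: 72, 120, 168.
4th diffs: 48, 48 (constant).
Newton forward-difference form: p_k = -6 + 4·C(k,1) + 32·C(k,2) + 72·C(k,3) + 48·C(k,4).
At k = 15: k = 15, so p_{15} = -6 + 60 + 3360 + 32760 + 65520 = 101694.

101694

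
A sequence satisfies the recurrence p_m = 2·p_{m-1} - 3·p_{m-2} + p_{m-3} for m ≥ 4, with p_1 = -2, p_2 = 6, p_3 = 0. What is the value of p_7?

Iterate the recurrence:
p_4 = -20, p_5 = -34, p_6 = -8, p_7 = 66.

66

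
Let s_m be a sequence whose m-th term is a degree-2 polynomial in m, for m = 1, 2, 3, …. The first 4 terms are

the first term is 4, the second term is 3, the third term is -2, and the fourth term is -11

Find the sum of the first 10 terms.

1st diffs: -1, -5, -9.
2nd diffs: -4, -4 (constant).
Newton forward-difference form: s_m = 4 + (-1)·C(m-1,1) + (-4)·C(m-1,2).
Continuing: …, -24, -41, -62, -87, …, s_{10} = -149.
Summing m = 1..10 (10 terms) gives -485.

-485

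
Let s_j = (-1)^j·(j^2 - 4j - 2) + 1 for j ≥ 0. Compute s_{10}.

(-1)^10 = 1; j^2 - 4j - 2 at j=10 is 58; so s_{10} = 59.

59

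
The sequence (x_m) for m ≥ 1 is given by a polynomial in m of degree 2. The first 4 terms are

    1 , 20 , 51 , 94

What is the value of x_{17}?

1745

1st diffs: 19, 31, 43.
2nd diffs: 12, 12 (constant).
Newton forward-difference form: x_m = 1 + 19·C(m-1,1) + 12·C(m-1,2).
At m = 17: m-1 = 16, so x_{17} = 1 + 304 + 1440 = 1745.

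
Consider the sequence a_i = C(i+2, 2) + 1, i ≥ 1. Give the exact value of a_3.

11

C(5, 2) = 10, so a_3 = 11.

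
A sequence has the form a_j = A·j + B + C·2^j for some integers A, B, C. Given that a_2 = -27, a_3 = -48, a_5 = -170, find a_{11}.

-10256

Write the equations: 2A + B + 4C = -27; 3A + B + 8C = -48; 5A + B + 32C = -170.
Subtracting the first from the second: A + 4C = -21.
Subtracting the second from the third: 2A + 24C = -122.
Solving: C = -5, A = -1, then B = -5.
Therefore a_{11} = -11 + (-5) + (-5)·2048 = -10256.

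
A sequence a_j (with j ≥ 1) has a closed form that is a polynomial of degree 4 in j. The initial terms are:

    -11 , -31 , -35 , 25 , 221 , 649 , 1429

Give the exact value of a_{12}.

16489

1st diffs: -20, -4, 60, 196, 428, 780.
2nd diffs: 16, 64, 136, 232, 352.
3rd diffs: 48, 72, 96, 120.
4th diffs: 24, 24, 24 (constant).
Newton forward-difference form: a_j = -11 + (-20)·C(j-1,1) + 16·C(j-1,2) + 48·C(j-1,3) + 24·C(j-1,4).
At j = 12: j-1 = 11, so a_{12} = -11 - 220 + 880 + 7920 + 7920 = 16489.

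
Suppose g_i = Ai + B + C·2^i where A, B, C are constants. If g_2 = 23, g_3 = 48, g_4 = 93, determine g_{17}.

Write the equations: 2A + B + 4C = 23; 3A + B + 8C = 48; 4A + B + 16C = 93.
Subtracting the first from the second: A + 4C = 25.
Subtracting the second from the third: A + 8C = 45.
Solving: C = 5, A = 5, then B = -7.
So g_i = 5·i + (-7) + 5·2^i; at i=17 this is 655438.

655438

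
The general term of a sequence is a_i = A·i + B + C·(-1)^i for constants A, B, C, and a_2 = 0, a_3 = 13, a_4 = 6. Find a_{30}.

84

Plug in i = 2, 3, 4: 2A + B + C = 0; 3A + B - C = 13; 4A + B + C = 6.
Subtracting the first from the second: A - 2C = 13.
Subtracting the second from the third: A + 2C = -7.
Solving: C = -5, A = 3, then B = -1.
Therefore a_{30} = 90 + (-1) + (-5)·1 = 84.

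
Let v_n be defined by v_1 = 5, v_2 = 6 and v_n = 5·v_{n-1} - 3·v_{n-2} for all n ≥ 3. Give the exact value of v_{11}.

1516560

Iterate the recurrence:
v_3 = 15, v_4 = 57, v_5 = 240, v_6 = 1029, v_7 = 4425, v_8 = 19038, v_9 = 81915, v_{10} = 352461, v_{11} = 1516560.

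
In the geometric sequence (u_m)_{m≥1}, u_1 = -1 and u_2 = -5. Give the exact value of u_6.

-3125

Common ratio r = 5.
u_m = (-1)·5^(m-1).
u_6 = (-1)·5^5 = -3125.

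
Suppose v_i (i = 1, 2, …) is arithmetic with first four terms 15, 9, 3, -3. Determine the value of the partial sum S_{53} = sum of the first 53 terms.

-7473

Common difference d = -6.
v_i = 15 + (i - 1)·(-6).
v_{53} = -297; S = 53·(15 + (-297))/2 = -7473.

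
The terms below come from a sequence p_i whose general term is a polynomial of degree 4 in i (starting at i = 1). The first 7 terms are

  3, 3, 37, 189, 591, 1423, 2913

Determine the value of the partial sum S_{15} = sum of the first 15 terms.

1st diffs: 0, 34, 152, 402, 832, 1490.
2nd diffs: 34, 118, 250, 430, 658.
3rd diffs: 84, 132, 180, 228.
4th diffs: 48, 48, 48 (constant).
Newton forward-difference form: p_i = 3 + 34·C(i-1,2) + 84·C(i-1,3) + 48·C(i-1,4).
Continuing: …, 5337, 9019, 14331, 21693, …, p_{15} = 81721.
Summing i = 1..15 (15 terms) gives 274319.

274319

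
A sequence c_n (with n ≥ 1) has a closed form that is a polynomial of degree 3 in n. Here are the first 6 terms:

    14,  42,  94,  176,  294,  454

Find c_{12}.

2632

1st diffs: 28, 52, 82, 118, 160.
2nd diffs: 24, 30, 36, 42.
3rd diffs: 6, 6, 6 (constant).
So c_n = n^3 + 6n^2 + 3n + 4.
Evaluating at n = 12 gives c_{12} = 2632.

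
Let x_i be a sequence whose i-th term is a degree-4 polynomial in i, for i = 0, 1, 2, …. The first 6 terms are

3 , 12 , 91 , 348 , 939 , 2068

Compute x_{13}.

70788

1st diffs: 9, 79, 257, 591, 1129.
2nd diffs: 70, 178, 334, 538.
3rd diffs: 108, 156, 204.
4th diffs: 48, 48 (constant).
Newton forward-difference form: x_i = 3 + 9·C(i,1) + 70·C(i,2) + 108·C(i,3) + 48·C(i,4).
At i = 13: i = 13, so x_{13} = 3 + 117 + 5460 + 30888 + 34320 = 70788.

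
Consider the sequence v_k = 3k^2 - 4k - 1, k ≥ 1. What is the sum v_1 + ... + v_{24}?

Over k = 1..24: Σk = 300, Σk² = 4900.
Total = (3)·4900 + (-4)·300 + (-1)·24 = 13476.

13476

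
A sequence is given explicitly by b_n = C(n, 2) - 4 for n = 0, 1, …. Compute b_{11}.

C(11, 2) = 55, so b_{11} = 51.

51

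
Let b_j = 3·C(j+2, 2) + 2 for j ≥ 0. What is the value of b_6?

C(8, 2) = 28, so b_6 = 86.

86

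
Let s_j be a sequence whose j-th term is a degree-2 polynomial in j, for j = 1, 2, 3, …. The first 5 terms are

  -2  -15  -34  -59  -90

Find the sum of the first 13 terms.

-2756

1st diffs: -13, -19, -25, -31.
2nd diffs: -6, -6, -6 (constant).
So s_j = -3j^2 - 4j + 5.
Continuing: …, -127, -170, -219, -274, …, s_{13} = -554.
Summing j = 1..13 (13 terms) gives -2756.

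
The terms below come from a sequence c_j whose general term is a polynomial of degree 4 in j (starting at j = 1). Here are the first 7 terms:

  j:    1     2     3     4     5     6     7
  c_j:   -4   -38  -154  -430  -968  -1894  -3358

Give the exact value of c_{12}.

1st diffs: -34, -116, -276, -538, -926, -1464.
2nd diffs: -82, -160, -262, -388, -538.
3rd diffs: -78, -102, -126, -150.
4th diffs: -24, -24, -24 (constant).
Newton forward-difference form: c_j = -4 + (-34)·C(j-1,1) + (-82)·C(j-1,2) + (-78)·C(j-1,3) + (-24)·C(j-1,4).
At j = 12: j-1 = 11, so c_{12} = -4 - 374 - 4510 - 12870 - 7920 = -25678.

-25678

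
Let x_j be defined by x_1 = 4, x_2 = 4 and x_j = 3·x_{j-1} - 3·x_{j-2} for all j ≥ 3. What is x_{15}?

0

Iterate the recurrence:
x_3 = 0;  x_4 = -12;  x_5 = -36;  …;  x_{12} = 1944;  x_{13} = 2916;  x_{14} = 2916;  x_{15} = 0.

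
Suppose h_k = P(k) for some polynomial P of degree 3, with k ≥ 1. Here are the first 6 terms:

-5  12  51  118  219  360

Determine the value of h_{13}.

1st diffs: 17, 39, 67, 101, 141.
2nd diffs: 22, 28, 34, 40.
3rd diffs: 6, 6, 6 (constant).
Newton forward-difference form: h_k = -5 + 17·C(k-1,1) + 22·C(k-1,2) + 6·C(k-1,3).
At k = 13: k-1 = 12, so h_{13} = -5 + 204 + 1452 + 1320 = 2971.

2971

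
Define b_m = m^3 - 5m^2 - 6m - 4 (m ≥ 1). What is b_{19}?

b_{19} = 1·19^3 - 5·19^2 - 6·19 - 4 = 4936.

4936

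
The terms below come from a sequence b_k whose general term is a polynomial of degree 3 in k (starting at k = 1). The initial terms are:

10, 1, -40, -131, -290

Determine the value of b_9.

-1966

1st diffs: -9, -41, -91, -159.
2nd diffs: -32, -50, -68.
3rd diffs: -18, -18 (constant).
So b_k = -3k^3 + 2k^2 + 6k + 5.
Evaluating at k = 9 gives b_9 = -1966.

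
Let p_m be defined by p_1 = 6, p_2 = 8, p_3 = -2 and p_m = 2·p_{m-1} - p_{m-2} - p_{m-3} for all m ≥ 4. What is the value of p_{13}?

456

Compute successive terms:
p_4 = -18; p_5 = -42; p_6 = -64; p_7 = -68; p_8 = -30; p_9 = 72; p_{10} = 242; p_{11} = 442; p_{12} = 570; p_{13} = 456.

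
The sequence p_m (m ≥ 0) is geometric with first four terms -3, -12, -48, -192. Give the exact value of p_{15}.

-3221225472

Common ratio r = 4.
p_m = (-3)·4^(m-0).
p_{15} = (-3)·4^15 = -3221225472.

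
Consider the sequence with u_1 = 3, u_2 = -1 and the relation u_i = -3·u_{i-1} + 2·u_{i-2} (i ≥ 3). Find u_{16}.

-122533661

u_3 = 9; u_4 = -29; u_5 = 105; …; u_{13} = 2712297; u_{14} = -9659989; u_{15} = 34404561; u_{16} = -122533661.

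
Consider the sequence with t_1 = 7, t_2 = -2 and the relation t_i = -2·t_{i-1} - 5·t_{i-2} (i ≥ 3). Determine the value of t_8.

492

Applying the relation repeatedly:
t_3 = -31; t_4 = 72; t_5 = 11; t_6 = -382; t_7 = 709; t_8 = 492.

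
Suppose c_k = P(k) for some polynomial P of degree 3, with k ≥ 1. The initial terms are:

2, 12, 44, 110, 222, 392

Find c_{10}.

1st diffs: 10, 32, 66, 112, 170.
2nd diffs: 22, 34, 46, 58.
3rd diffs: 12, 12, 12 (constant).
Newton forward-difference form: c_k = 2 + 10·C(k-1,1) + 22·C(k-1,2) + 12·C(k-1,3).
At k = 10: k-1 = 9, so c_{10} = 2 + 90 + 792 + 1008 = 1892.

1892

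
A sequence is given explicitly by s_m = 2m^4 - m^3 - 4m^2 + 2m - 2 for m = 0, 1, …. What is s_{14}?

s_{14} = 2·14^4 - 1·14^3 - 4·14^2 + 2·14 - 2 = 73330.

73330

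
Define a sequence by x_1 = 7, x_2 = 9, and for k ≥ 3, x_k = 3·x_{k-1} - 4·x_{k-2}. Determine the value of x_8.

Step forward from the initial values:
x_3 = -1;  x_4 = -39;  x_5 = -113;  x_6 = -183;  x_7 = -97;  x_8 = 441.

441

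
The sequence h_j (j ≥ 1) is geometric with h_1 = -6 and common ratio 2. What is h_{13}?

-24576

h_j = (-6)·2^(j-1).
h_{13} = (-6)·2^12 = -24576.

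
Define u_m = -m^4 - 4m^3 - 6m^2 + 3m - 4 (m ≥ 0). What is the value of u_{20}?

u_{20} = -1·20^4 - 4·20^3 - 6·20^2 + 3·20 - 4 = -194344.

-194344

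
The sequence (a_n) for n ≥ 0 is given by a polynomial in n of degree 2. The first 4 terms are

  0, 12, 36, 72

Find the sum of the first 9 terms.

1st diffs: 12, 24, 36.
2nd diffs: 12, 12 (constant).
Newton forward-difference form: a_n = 12·C(n,1) + 12·C(n,2).
Continuing: …, 120, 180, 252, 336, …, a_8 = 432.
Summing n = 0..8 (9 terms) gives 1440.

1440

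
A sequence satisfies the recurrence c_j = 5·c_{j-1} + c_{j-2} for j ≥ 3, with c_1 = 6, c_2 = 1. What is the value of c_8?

40741

c_3 = 11; c_4 = 56; c_5 = 291; c_6 = 1511; c_7 = 7846; c_8 = 40741.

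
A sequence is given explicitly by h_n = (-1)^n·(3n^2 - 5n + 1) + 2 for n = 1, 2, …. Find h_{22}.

(-1)^22 = 1; 3n^2 - 5n + 1 at n=22 is 1343; so h_{22} = 1345.

1345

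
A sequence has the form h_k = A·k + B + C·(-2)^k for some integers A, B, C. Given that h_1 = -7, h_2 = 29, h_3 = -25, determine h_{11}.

The three given values yield: A + B - 2C = -7; 2A + B + 4C = 29; 3A + B - 8C = -25.
Subtracting the first from the second: A + 6C = 36.
Subtracting the second from the third: A - 12C = -54.
Solving: C = 5, A = 6, then B = -3.
So h_k = 6·k + (-3) + 5·(-2)^k; at k=11 this is -10177.

-10177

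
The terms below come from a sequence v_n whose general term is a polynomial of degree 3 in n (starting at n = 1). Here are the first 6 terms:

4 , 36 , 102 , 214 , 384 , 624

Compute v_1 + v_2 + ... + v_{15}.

35270

1st diffs: 32, 66, 112, 170, 240.
2nd diffs: 34, 46, 58, 70.
3rd diffs: 12, 12, 12 (constant).
Newton forward-difference form: v_n = 4 + 32·C(n-1,1) + 34·C(n-1,2) + 12·C(n-1,3).
Continuing: …, 946, 1362, 1884, 2524, …, v_{15} = 7914.
Summing n = 1..15 (15 terms) gives 35270.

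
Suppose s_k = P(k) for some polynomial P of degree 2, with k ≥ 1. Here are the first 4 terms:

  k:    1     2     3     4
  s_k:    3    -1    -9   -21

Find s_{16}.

1st diffs: -4, -8, -12.
2nd diffs: -4, -4 (constant).
Newton forward-difference form: s_k = 3 + (-4)·C(k-1,1) + (-4)·C(k-1,2).
At k = 16: k-1 = 15, so s_{16} = 3 - 60 - 420 = -477.

-477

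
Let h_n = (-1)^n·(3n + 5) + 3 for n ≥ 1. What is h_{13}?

-41

(-1)^13 = -1; 3n + 5 at n=13 is 44; so h_{13} = -41.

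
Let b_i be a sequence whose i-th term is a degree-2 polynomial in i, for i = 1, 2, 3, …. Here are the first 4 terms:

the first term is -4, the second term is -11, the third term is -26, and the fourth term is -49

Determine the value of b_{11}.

1st diffs: -7, -15, -23.
2nd diffs: -8, -8 (constant).
Newton forward-difference form: b_i = -4 + (-7)·C(i-1,1) + (-8)·C(i-1,2).
At i = 11: i-1 = 10, so b_{11} = -4 - 70 - 360 = -434.

-434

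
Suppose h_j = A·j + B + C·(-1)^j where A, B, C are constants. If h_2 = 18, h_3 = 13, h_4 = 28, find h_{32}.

At j = 2, 3, 4: 2A + B + C = 18; 3A + B - C = 13; 4A + B + C = 28.
Subtracting the first from the second: A - 2C = -5.
Subtracting the second from the third: A + 2C = 15.
Solving: C = 5, A = 5, then B = 3.
So h_j = 5·j + 3 + 5·(-1)^j; at j=32 this is 168.

168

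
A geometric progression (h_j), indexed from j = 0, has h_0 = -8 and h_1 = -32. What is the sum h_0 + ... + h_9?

-2796200

Common ratio r = 4.
h_j = (-8)·4^(j-0).
S = (-8)·(4^10 - 1)/(4 - 1) = (-8)·(1048576 - 1)/(3) = -2796200.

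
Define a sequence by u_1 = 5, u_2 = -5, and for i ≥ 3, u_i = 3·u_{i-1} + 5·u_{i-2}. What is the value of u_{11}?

300085

Compute successive terms:
u_3 = 10;  u_4 = 5;  u_5 = 65;  u_6 = 220;  u_7 = 985;  u_8 = 4055;  u_9 = 17090;  u_{10} = 71545;  u_{11} = 300085.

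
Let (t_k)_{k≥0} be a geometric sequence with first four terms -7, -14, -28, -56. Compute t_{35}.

Common ratio r = 2.
t_k = (-7)·2^(k-0).
t_{35} = (-7)·2^35 = -240518168576.

-240518168576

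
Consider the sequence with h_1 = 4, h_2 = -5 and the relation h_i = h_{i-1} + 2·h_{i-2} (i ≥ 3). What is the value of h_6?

Iterate the recurrence:
h_3 = 3;  h_4 = -7;  h_5 = -1;  h_6 = -15.
(Characteristic roots are 2 and -1.)

-15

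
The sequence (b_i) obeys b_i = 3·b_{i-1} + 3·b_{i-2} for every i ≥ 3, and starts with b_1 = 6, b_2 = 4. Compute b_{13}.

Compute successive terms:
b_3 = 30; b_4 = 102; b_5 = 396; …; b_{10} = 308934; b_{11} = 1171260; b_{12} = 4440582; b_{13} = 16835526.

16835526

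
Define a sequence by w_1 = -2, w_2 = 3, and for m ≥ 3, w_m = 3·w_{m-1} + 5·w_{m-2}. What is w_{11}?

w_3 = -1, w_4 = 12, w_5 = 31, w_6 = 153, w_7 = 614, w_8 = 2607, w_9 = 10891, w_{10} = 45708, w_{11} = 191579.

191579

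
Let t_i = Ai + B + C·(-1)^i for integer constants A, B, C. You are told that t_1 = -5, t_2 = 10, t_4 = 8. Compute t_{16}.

-4

Plug in i = 1, 2, 4: A + B - C = -5; 2A + B + C = 10; 4A + B + C = 8.
Subtracting the first from the second: A + 2C = 15.
Subtracting the second from the third: 2A = -2.
Solving: C = 8, A = -1, then B = 4.
So t_i = -1·i + 4 + 8·(-1)^i; at i=16 this is -4.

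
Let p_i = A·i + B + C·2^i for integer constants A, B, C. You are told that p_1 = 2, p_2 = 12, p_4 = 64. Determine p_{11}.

Plug in i = 1, 2, 4: A + B + 2C = 2; 2A + B + 4C = 12; 4A + B + 16C = 64.
Subtracting the first from the second: A + 2C = 10.
Subtracting the second from the third: 2A + 12C = 52.
Solving: C = 4, A = 2, then B = -8.
So p_i = 2·i + (-8) + 4·2^i; at i=11 this is 8206.

8206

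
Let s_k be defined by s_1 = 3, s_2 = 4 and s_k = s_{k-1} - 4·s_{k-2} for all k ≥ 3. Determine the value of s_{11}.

Compute successive terms:
s_3 = -8, s_4 = -24, s_5 = 8, s_6 = 104, s_7 = 72, s_8 = -344, s_9 = -632, s_{10} = 744, s_{11} = 3272.

3272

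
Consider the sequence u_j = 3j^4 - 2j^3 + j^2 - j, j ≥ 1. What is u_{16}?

u_{16} = 3·16^4 - 2·16^3 + 1·16^2 - 1·16 = 188656.

188656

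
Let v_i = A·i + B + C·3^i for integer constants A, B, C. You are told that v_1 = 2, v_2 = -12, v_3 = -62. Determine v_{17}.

At i = 1, 2, 3: A + B + 3C = 2; 2A + B + 9C = -12; 3A + B + 27C = -62.
Subtracting the first from the second: A + 6C = -14.
Subtracting the second from the third: A + 18C = -50.
Solving: C = -3, A = 4, then B = 7.
Hence v_{17} = 4·17 + 7 + (-3)·129140163 = -387420414.

-387420414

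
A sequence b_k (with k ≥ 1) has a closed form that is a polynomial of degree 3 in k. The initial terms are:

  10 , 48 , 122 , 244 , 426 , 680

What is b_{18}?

1st diffs: 38, 74, 122, 182, 254.
2nd diffs: 36, 48, 60, 72.
3rd diffs: 12, 12, 12 (constant).
So b_k = 2k^3 + 6k^2 + 6k - 4.
Evaluating at k = 18 gives b_{18} = 13712.

13712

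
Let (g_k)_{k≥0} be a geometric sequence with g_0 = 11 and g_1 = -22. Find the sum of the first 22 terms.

-15379111

Common ratio r = -2.
g_k = 11·(-2)^(k-0).
S = 11·((-2)^22 - 1)/(-2 - 1) = 11·(4194304 - 1)/(-3) = -15379111.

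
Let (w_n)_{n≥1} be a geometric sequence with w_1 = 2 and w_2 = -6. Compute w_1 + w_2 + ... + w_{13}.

797162

Common ratio r = -3.
w_n = 2·(-3)^(n-1).
S = 2·((-3)^13 - 1)/(-3 - 1) = 2·(-1594323 - 1)/(-4) = 797162.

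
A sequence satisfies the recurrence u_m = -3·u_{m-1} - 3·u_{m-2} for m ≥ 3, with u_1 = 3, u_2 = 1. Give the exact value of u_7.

u_3 = -12  u_4 = 33  u_5 = -63  u_6 = 90  u_7 = -81.

-81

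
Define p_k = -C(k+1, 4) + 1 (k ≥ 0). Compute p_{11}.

C(12, 4) = 495, so p_{11} = -494.

-494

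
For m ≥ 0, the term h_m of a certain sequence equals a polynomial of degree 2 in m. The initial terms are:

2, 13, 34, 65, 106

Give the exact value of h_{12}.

1st diffs: 11, 21, 31, 41.
2nd diffs: 10, 10, 10 (constant).
So h_m = 5m^2 + 6m + 2.
Evaluating at m = 12 gives h_{12} = 794.

794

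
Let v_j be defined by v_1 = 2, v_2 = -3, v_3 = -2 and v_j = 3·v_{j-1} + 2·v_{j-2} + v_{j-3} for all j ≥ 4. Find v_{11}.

-83618

Step forward from the initial values:
v_4 = -10, v_5 = -37, v_6 = -133, v_7 = -483, v_8 = -1752, v_9 = -6355, v_{10} = -23052, v_{11} = -83618.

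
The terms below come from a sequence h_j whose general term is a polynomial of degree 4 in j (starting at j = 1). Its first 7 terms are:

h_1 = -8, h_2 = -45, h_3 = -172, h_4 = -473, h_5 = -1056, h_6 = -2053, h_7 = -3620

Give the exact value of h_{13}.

-36752

1st diffs: -37, -127, -301, -583, -997, -1567.
2nd diffs: -90, -174, -282, -414, -570.
3rd diffs: -84, -108, -132, -156.
4th diffs: -24, -24, -24 (constant).
So h_j = -j^4 - 4j^3 + 4j^2 - 6j - 1.
Evaluating at j = 13 gives h_{13} = -36752.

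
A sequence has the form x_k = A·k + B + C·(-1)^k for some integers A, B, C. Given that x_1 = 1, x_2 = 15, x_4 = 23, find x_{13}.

49

Plug in k = 1, 2, 4: A + B - C = 1; 2A + B + C = 15; 4A + B + C = 23.
Subtracting the first from the second: A + 2C = 14.
Subtracting the second from the third: 2A = 8.
Solving: C = 5, A = 4, then B = 2.
So x_k = 4·k + 2 + 5·(-1)^k; at k=13 this is 49.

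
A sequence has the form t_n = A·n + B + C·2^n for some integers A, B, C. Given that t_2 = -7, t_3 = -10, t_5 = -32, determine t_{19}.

Write the equations: 2A + B + 4C = -7; 3A + B + 8C = -10; 5A + B + 32C = -32.
Subtracting the first from the second: A + 4C = -3.
Subtracting the second from the third: 2A + 24C = -22.
Solving: C = -1, A = 1, then B = -5.
So t_n = 1·n + (-5) + (-1)·2^n; at n=19 this is -524274.

-524274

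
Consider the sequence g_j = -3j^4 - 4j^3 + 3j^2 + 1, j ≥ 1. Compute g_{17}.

g_{17} = -3·17^4 - 4·17^3 + 3·17^2 + 1 = -269347.

-269347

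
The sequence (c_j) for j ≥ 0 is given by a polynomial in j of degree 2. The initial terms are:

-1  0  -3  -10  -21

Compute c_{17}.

-528

1st diffs: 1, -3, -7, -11.
2nd diffs: -4, -4, -4 (constant).
Newton forward-difference form: c_j = -1 + 1·C(j,1) + (-4)·C(j,2).
At j = 17: j = 17, so c_{17} = -1 + 17 - 544 = -528.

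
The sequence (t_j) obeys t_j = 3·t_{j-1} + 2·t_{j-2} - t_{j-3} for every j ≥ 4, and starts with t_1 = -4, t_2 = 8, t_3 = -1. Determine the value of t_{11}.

t_4 = 17, t_5 = 41, t_6 = 158, t_7 = 539, t_8 = 1892, t_9 = 6596, t_{10} = 23033, t_{11} = 80399.

80399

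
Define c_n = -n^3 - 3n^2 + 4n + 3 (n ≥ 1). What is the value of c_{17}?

-5709

c_{17} = -1·17^3 - 3·17^2 + 4·17 + 3 = -5709.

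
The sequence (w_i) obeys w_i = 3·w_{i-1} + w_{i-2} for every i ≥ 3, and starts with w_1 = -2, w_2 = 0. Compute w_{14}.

Step forward from the initial values:
w_3 = -2  w_4 = -6  w_5 = -20  …  w_{11} = -25940  w_{12} = -85674  w_{13} = -282962  w_{14} = -934560.

-934560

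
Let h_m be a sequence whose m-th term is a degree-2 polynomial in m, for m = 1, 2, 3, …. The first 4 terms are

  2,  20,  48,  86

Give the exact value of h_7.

260

1st diffs: 18, 28, 38.
2nd diffs: 10, 10 (constant).
Newton forward-difference form: h_m = 2 + 18·C(m-1,1) + 10·C(m-1,2).
At m = 7: m-1 = 6, so h_7 = 2 + 108 + 150 = 260.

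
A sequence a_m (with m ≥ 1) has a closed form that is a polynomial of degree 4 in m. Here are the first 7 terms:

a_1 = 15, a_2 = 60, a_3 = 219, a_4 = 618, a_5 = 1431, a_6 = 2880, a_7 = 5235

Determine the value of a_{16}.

1st diffs: 45, 159, 399, 813, 1449, 2355.
2nd diffs: 114, 240, 414, 636, 906.
3rd diffs: 126, 174, 222, 270.
4th diffs: 48, 48, 48 (constant).
Newton forward-difference form: a_m = 15 + 45·C(m-1,1) + 114·C(m-1,2) + 126·C(m-1,3) + 48·C(m-1,4).
At m = 16: m-1 = 15, so a_{16} = 15 + 675 + 11970 + 57330 + 65520 = 135510.

135510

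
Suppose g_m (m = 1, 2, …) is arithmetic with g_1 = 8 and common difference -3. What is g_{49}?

-136

g_m = 8 + (m - 1)·(-3).
g_{49} = 8 + 48·(-3) = -136.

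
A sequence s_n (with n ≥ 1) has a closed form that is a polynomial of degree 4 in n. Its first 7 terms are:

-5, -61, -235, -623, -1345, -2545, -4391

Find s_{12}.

-30871

1st diffs: -56, -174, -388, -722, -1200, -1846.
2nd diffs: -118, -214, -334, -478, -646.
3rd diffs: -96, -120, -144, -168.
4th diffs: -24, -24, -24 (constant).
Newton forward-difference form: s_n = -5 + (-56)·C(n-1,1) + (-118)·C(n-1,2) + (-96)·C(n-1,3) + (-24)·C(n-1,4).
At n = 12: n-1 = 11, so s_{12} = -5 - 616 - 6490 - 15840 - 7920 = -30871.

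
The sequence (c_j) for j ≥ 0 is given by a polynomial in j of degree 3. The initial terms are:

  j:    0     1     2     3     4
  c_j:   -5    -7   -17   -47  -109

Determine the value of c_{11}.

-2447

1st diffs: -2, -10, -30, -62.
2nd diffs: -8, -20, -32.
3rd diffs: -12, -12 (constant).
Newton forward-difference form: c_j = -5 + (-2)·C(j,1) + (-8)·C(j,2) + (-12)·C(j,3).
At j = 11: j = 11, so c_{11} = -5 - 22 - 440 - 1980 = -2447.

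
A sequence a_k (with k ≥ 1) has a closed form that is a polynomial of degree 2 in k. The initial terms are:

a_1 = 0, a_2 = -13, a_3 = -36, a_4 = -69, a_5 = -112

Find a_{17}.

1st diffs: -13, -23, -33, -43.
2nd diffs: -10, -10, -10 (constant).
Newton forward-difference form: a_k = (-13)·C(k-1,1) + (-10)·C(k-1,2).
At k = 17: k-1 = 16, so a_{17} = -208 - 1200 = -1408.

-1408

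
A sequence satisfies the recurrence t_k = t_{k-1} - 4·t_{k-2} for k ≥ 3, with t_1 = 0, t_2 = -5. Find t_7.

-165

Applying the relation repeatedly:
t_3 = -5  t_4 = 15  t_5 = 35  t_6 = -25  t_7 = -165.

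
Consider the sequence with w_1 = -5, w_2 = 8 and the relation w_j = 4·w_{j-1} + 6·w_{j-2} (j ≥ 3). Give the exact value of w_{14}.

639847424

Iterate the recurrence:
w_3 = 2  w_4 = 56  w_5 = 236  …  w_{11} = 4651040  w_{12} = 24010112  w_{13} = 123946688  w_{14} = 639847424.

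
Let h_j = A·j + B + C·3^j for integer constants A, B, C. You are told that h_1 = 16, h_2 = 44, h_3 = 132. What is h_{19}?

Plug in j = 1, 2, 3: A + B + 3C = 16; 2A + B + 9C = 44; 3A + B + 27C = 132.
Subtracting the first from the second: A + 6C = 28.
Subtracting the second from the third: A + 18C = 88.
Solving: C = 5, A = -2, then B = 3.
Therefore h_{19} = -38 + 3 + 5·1162261467 = 5811307300.

5811307300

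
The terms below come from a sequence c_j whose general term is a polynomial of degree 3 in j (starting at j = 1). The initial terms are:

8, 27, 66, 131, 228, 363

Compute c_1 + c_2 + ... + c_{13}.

11596

1st diffs: 19, 39, 65, 97, 135.
2nd diffs: 20, 26, 32, 38.
3rd diffs: 6, 6, 6 (constant).
Newton forward-difference form: c_j = 8 + 19·C(j-1,1) + 20·C(j-1,2) + 6·C(j-1,3).
Continuing: …, 542, 771, 1056, 1403, …, c_{13} = 2876.
Summing j = 1..13 (13 terms) gives 11596.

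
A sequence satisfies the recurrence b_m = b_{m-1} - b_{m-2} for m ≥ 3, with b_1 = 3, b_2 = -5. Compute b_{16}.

Applying the relation repeatedly:
b_3 = -8, b_4 = -3, b_5 = 5, …, b_{13} = 3, b_{14} = -5, b_{15} = -8, b_{16} = -3.

-3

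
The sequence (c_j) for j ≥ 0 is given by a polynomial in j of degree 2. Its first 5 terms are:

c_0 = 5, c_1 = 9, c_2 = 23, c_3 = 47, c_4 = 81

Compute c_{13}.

837

1st diffs: 4, 14, 24, 34.
2nd diffs: 10, 10, 10 (constant).
Newton forward-difference form: c_j = 5 + 4·C(j,1) + 10·C(j,2).
At j = 13: j = 13, so c_{13} = 5 + 52 + 780 = 837.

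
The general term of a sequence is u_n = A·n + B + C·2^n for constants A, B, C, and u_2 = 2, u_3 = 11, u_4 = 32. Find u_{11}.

6107

Write the equations: 2A + B + 4C = 2; 3A + B + 8C = 11; 4A + B + 16C = 32.
Subtracting the first from the second: A + 4C = 9.
Subtracting the second from the third: A + 8C = 21.
Solving: C = 3, A = -3, then B = -4.
Therefore u_{11} = -33 + (-4) + 3·2048 = 6107.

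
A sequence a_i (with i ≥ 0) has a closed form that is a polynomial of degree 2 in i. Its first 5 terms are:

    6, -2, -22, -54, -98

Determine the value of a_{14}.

-1198

1st diffs: -8, -20, -32, -44.
2nd diffs: -12, -12, -12 (constant).
So a_i = -6i^2 - 2i + 6.
Evaluating at i = 14 gives a_{14} = -1198.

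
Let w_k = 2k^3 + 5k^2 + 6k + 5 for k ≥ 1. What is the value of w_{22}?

w_{22} = 2·22^3 + 5·22^2 + 6·22 + 5 = 23853.

23853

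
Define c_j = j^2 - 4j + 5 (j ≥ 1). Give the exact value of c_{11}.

82

c_{11} = 1·11^2 - 4·11 + 5 = 82.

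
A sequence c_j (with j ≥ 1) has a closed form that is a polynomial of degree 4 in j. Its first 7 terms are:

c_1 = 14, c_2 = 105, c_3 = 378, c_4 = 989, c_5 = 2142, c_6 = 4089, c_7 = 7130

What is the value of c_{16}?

156989

1st diffs: 91, 273, 611, 1153, 1947, 3041.
2nd diffs: 182, 338, 542, 794, 1094.
3rd diffs: 156, 204, 252, 300.
4th diffs: 48, 48, 48 (constant).
Newton forward-difference form: c_j = 14 + 91·C(j-1,1) + 182·C(j-1,2) + 156·C(j-1,3) + 48·C(j-1,4).
At j = 16: j-1 = 15, so c_{16} = 14 + 1365 + 19110 + 70980 + 65520 = 156989.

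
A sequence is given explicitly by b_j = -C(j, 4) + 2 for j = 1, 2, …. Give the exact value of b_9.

C(9, 4) = 126, so b_9 = -124.

-124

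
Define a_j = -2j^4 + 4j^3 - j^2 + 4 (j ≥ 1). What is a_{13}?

a_{13} = -2·13^4 + 4·13^3 - 1·13^2 + 4 = -48499.

-48499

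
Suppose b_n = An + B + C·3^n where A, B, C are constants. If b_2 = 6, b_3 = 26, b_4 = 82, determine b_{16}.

Plug in n = 2, 3, 4: 2A + B + 9C = 6; 3A + B + 27C = 26; 4A + B + 81C = 82.
Subtracting the first from the second: A + 18C = 20.
Subtracting the second from the third: A + 54C = 56.
Solving: C = 1, A = 2, then B = -7.
Hence b_{16} = 2·16 + (-7) + 1·43046721 = 43046746.

43046746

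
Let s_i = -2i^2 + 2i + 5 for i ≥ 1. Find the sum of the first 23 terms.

Over i = 1..23: Σi = 276, Σi² = 4324.
Total = (-2)·4324 + (2)·276 + (5)·23 = -7981.

-7981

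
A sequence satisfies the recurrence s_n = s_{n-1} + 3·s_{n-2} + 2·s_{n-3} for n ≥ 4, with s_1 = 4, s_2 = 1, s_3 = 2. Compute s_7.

153

Step forward from the initial values:
s_4 = 13, s_5 = 21, s_6 = 64, s_7 = 153.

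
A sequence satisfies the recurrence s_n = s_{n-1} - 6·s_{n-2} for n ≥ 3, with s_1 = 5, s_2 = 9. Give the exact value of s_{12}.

-40539

Iterate the recurrence:
s_3 = -21  s_4 = -75  s_5 = 51  s_6 = 501  s_7 = 195  s_8 = -2811  s_9 = -3981  s_{10} = 12885  s_{11} = 36771  s_{12} = -40539.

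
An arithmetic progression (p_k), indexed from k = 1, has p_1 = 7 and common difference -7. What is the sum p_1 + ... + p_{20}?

-1190

p_k = 7 + (k - 1)·(-7).
p_{20} = -126; S = 20·(7 + (-126))/2 = -1190.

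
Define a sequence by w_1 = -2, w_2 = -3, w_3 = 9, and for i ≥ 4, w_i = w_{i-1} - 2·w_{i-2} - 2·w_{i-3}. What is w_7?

-101

Compute successive terms:
w_4 = 19  w_5 = 7  w_6 = -49  w_7 = -101.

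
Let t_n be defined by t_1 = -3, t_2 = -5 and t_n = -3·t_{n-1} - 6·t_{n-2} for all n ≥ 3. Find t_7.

-1215

Applying the relation repeatedly:
t_3 = 33, t_4 = -69, t_5 = 9, t_6 = 387, t_7 = -1215.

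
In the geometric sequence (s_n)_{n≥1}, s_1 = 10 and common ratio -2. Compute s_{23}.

41943040

s_n = 10·(-2)^(n-1).
s_{23} = 10·(-2)^22 = 41943040.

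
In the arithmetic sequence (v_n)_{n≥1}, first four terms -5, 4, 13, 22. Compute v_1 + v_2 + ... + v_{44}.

8294

Common difference d = 9.
v_n = -5 + (n - 1)·9.
v_{44} = 382; S = 44·(-5 + 382)/2 = 8294.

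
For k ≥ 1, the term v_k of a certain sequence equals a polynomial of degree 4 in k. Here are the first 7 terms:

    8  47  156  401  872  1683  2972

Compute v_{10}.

11447

1st diffs: 39, 109, 245, 471, 811, 1289.
2nd diffs: 70, 136, 226, 340, 478.
3rd diffs: 66, 90, 114, 138.
4th diffs: 24, 24, 24 (constant).
So v_k = k^4 + k^3 + 4k^2 + 5k - 3.
Evaluating at k = 10 gives v_{10} = 11447.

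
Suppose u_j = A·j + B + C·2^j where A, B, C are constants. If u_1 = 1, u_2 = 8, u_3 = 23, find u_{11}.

At j = 1, 2, 3: A + B + 2C = 1; 2A + B + 4C = 8; 3A + B + 8C = 23.
Subtracting the first from the second: A + 2C = 7.
Subtracting the second from the third: A + 4C = 15.
Solving: C = 4, A = -1, then B = -6.
So u_j = -1·j + (-6) + 4·2^j; at j=11 this is 8175.

8175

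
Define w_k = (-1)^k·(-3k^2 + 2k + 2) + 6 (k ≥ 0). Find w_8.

(-1)^8 = 1; -3k^2 + 2k + 2 at k=8 is -174; so w_8 = -168.

-168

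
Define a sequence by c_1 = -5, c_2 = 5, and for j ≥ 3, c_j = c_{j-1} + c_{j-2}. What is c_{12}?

170

Iterate the recurrence:
c_3 = 0;  c_4 = 5;  c_5 = 5;  c_6 = 10;  c_7 = 15;  c_8 = 25;  c_9 = 40;  c_{10} = 65;  c_{11} = 105;  c_{12} = 170.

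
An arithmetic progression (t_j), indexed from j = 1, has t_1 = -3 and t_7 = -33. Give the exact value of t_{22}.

Common difference d = (-33 - (-3)) / (7 - 1) = -5.
t_j = -3 + (j - 1)·(-5).
t_{22} = -3 + 21·(-5) = -108.

-108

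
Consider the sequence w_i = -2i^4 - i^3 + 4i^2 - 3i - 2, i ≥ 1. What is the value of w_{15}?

w_{15} = -2·15^4 - 1·15^3 + 4·15^2 - 3·15 - 2 = -103772.

-103772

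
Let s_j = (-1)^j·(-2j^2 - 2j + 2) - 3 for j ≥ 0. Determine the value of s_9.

(-1)^9 = -1; -2j^2 - 2j + 2 at j=9 is -178; so s_9 = 175.

175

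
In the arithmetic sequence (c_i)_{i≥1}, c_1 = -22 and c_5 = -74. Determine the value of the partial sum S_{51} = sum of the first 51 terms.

Common difference d = (-74 - (-22)) / (5 - 1) = -13.
c_i = -22 + (i - 1)·(-13).
c_{51} = -672; S = 51·(-22 + (-672))/2 = -17697.

-17697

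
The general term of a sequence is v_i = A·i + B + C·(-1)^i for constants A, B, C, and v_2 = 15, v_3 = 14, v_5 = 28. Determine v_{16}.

113

Write the equations: 2A + B + C = 15; 3A + B - C = 14; 5A + B - C = 28.
Subtracting the first from the second: A - 2C = -1.
Subtracting the second from the third: 2A = 14.
Solving: C = 4, A = 7, then B = -3.
So v_i = 7·i + (-3) + 4·(-1)^i; at i=16 this is 113.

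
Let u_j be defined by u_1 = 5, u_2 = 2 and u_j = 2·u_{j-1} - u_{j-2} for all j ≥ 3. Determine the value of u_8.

Step forward from the initial values:
u_3 = -1; u_4 = -4; u_5 = -7; u_6 = -10; u_7 = -13; u_8 = -16.
(Characteristic roots are 1 and 1.)

-16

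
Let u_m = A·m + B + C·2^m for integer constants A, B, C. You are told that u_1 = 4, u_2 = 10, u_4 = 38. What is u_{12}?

At m = 1, 2, 4: A + B + 2C = 4; 2A + B + 4C = 10; 4A + B + 16C = 38.
Subtracting the first from the second: A + 2C = 6.
Subtracting the second from the third: 2A + 12C = 28.
Solving: C = 2, A = 2, then B = -2.
So u_m = 2·m + (-2) + 2·2^m; at m=12 this is 8214.

8214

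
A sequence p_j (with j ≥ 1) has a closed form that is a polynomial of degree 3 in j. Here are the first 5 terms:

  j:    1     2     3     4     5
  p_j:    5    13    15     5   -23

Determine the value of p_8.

-275

1st diffs: 8, 2, -10, -28.
2nd diffs: -6, -12, -18.
3rd diffs: -6, -6 (constant).
Newton forward-difference form: p_j = 5 + 8·C(j-1,1) + (-6)·C(j-1,2) + (-6)·C(j-1,3).
At j = 8: j-1 = 7, so p_8 = 5 + 56 - 126 - 210 = -275.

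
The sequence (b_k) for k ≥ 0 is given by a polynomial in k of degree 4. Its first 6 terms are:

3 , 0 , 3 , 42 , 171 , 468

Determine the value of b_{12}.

1st diffs: -3, 3, 39, 129, 297.
2nd diffs: 6, 36, 90, 168.
3rd diffs: 30, 54, 78.
4th diffs: 24, 24 (constant).
Newton forward-difference form: b_k = 3 + (-3)·C(k,1) + 6·C(k,2) + 30·C(k,3) + 24·C(k,4).
At k = 12: k = 12, so b_{12} = 3 - 36 + 396 + 6600 + 11880 = 18843.

18843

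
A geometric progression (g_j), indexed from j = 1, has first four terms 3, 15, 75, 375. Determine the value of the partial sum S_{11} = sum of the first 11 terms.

Common ratio r = 5.
g_j = 3·5^(j-1).
S = 3·(5^11 - 1)/(5 - 1) = 3·(48828125 - 1)/(4) = 36621093.

36621093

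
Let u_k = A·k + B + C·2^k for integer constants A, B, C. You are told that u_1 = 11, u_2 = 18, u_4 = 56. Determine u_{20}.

Plug in k = 1, 2, 4: A + B + 2C = 11; 2A + B + 4C = 18; 4A + B + 16C = 56.
Subtracting the first from the second: A + 2C = 7.
Subtracting the second from the third: 2A + 12C = 38.
Solving: C = 3, A = 1, then B = 4.
Therefore u_{20} = 20 + 4 + 3·1048576 = 3145752.

3145752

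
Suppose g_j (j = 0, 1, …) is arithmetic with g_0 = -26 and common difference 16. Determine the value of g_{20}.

294

g_j = -26 + (j - 0)·16.
g_{20} = -26 + 20·16 = 294.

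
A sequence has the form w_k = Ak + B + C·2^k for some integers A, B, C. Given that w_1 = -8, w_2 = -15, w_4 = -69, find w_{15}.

-163796

Plug in k = 1, 2, 4: A + B + 2C = -8; 2A + B + 4C = -15; 4A + B + 16C = -69.
Subtracting the first from the second: A + 2C = -7.
Subtracting the second from the third: 2A + 12C = -54.
Solving: C = -5, A = 3, then B = -1.
Hence w_{15} = 3·15 + (-1) + (-5)·32768 = -163796.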